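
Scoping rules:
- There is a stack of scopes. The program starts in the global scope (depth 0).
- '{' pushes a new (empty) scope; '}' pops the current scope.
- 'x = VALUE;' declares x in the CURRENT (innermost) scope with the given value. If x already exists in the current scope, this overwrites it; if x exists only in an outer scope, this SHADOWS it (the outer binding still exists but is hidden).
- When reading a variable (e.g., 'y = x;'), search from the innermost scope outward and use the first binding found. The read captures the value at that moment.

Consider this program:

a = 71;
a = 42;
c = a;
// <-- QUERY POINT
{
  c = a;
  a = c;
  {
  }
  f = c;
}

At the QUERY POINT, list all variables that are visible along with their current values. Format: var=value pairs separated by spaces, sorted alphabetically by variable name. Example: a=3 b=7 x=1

Step 1: declare a=71 at depth 0
Step 2: declare a=42 at depth 0
Step 3: declare c=(read a)=42 at depth 0
Visible at query point: a=42 c=42

Answer: a=42 c=42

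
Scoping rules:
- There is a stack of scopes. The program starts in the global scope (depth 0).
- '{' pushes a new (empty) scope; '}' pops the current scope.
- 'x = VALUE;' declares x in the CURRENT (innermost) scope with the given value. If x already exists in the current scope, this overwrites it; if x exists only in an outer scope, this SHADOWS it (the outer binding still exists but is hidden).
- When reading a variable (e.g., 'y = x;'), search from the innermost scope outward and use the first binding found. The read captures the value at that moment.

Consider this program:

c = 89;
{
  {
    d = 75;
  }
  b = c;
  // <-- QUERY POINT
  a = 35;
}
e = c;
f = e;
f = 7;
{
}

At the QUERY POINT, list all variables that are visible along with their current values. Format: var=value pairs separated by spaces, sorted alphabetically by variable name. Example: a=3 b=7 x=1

Step 1: declare c=89 at depth 0
Step 2: enter scope (depth=1)
Step 3: enter scope (depth=2)
Step 4: declare d=75 at depth 2
Step 5: exit scope (depth=1)
Step 6: declare b=(read c)=89 at depth 1
Visible at query point: b=89 c=89

Answer: b=89 c=89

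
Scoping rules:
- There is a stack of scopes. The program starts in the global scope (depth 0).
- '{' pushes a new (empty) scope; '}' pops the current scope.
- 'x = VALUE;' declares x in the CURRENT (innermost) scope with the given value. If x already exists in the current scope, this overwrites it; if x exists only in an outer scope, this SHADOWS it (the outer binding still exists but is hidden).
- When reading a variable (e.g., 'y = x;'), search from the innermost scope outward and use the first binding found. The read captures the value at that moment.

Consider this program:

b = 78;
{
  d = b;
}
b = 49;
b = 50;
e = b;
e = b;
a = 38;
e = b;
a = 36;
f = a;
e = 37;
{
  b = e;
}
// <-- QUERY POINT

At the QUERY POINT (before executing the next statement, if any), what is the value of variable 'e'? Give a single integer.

Answer: 37

Derivation:
Step 1: declare b=78 at depth 0
Step 2: enter scope (depth=1)
Step 3: declare d=(read b)=78 at depth 1
Step 4: exit scope (depth=0)
Step 5: declare b=49 at depth 0
Step 6: declare b=50 at depth 0
Step 7: declare e=(read b)=50 at depth 0
Step 8: declare e=(read b)=50 at depth 0
Step 9: declare a=38 at depth 0
Step 10: declare e=(read b)=50 at depth 0
Step 11: declare a=36 at depth 0
Step 12: declare f=(read a)=36 at depth 0
Step 13: declare e=37 at depth 0
Step 14: enter scope (depth=1)
Step 15: declare b=(read e)=37 at depth 1
Step 16: exit scope (depth=0)
Visible at query point: a=36 b=50 e=37 f=36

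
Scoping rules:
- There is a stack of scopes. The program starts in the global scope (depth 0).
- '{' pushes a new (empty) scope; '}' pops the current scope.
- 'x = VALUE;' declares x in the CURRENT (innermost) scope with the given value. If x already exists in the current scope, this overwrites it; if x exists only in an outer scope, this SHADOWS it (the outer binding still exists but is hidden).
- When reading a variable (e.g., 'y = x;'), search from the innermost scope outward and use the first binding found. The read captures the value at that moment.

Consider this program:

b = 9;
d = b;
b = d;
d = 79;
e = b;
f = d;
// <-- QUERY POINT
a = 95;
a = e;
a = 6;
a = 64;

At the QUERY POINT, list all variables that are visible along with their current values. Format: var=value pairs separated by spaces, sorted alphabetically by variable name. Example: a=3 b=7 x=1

Step 1: declare b=9 at depth 0
Step 2: declare d=(read b)=9 at depth 0
Step 3: declare b=(read d)=9 at depth 0
Step 4: declare d=79 at depth 0
Step 5: declare e=(read b)=9 at depth 0
Step 6: declare f=(read d)=79 at depth 0
Visible at query point: b=9 d=79 e=9 f=79

Answer: b=9 d=79 e=9 f=79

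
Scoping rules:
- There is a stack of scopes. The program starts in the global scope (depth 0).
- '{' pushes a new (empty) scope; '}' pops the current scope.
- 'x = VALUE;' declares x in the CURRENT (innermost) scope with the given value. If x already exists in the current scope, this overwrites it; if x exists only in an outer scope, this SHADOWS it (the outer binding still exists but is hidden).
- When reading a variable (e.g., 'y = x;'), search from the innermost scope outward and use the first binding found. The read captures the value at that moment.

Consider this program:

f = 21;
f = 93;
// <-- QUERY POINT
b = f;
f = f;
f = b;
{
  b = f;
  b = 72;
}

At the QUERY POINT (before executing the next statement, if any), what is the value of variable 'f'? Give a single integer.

Step 1: declare f=21 at depth 0
Step 2: declare f=93 at depth 0
Visible at query point: f=93

Answer: 93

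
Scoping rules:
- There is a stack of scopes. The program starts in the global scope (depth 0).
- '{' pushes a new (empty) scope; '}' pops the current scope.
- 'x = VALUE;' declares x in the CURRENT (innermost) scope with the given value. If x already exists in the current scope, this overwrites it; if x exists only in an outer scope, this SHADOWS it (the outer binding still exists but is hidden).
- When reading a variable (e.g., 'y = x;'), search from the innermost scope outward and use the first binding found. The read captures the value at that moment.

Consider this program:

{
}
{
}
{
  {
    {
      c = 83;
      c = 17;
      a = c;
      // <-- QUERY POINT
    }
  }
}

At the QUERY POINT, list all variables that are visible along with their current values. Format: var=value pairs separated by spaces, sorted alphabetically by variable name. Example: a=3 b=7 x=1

Answer: a=17 c=17

Derivation:
Step 1: enter scope (depth=1)
Step 2: exit scope (depth=0)
Step 3: enter scope (depth=1)
Step 4: exit scope (depth=0)
Step 5: enter scope (depth=1)
Step 6: enter scope (depth=2)
Step 7: enter scope (depth=3)
Step 8: declare c=83 at depth 3
Step 9: declare c=17 at depth 3
Step 10: declare a=(read c)=17 at depth 3
Visible at query point: a=17 c=17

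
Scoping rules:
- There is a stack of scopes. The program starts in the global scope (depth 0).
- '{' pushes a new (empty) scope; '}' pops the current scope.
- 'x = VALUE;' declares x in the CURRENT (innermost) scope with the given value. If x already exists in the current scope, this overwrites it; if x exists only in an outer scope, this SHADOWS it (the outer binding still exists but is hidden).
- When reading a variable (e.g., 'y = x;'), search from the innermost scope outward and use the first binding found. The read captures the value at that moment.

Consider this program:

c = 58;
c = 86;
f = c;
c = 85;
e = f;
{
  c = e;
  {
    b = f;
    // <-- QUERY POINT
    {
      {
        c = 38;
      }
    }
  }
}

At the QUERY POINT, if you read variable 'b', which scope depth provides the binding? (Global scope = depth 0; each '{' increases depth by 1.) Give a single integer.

Answer: 2

Derivation:
Step 1: declare c=58 at depth 0
Step 2: declare c=86 at depth 0
Step 3: declare f=(read c)=86 at depth 0
Step 4: declare c=85 at depth 0
Step 5: declare e=(read f)=86 at depth 0
Step 6: enter scope (depth=1)
Step 7: declare c=(read e)=86 at depth 1
Step 8: enter scope (depth=2)
Step 9: declare b=(read f)=86 at depth 2
Visible at query point: b=86 c=86 e=86 f=86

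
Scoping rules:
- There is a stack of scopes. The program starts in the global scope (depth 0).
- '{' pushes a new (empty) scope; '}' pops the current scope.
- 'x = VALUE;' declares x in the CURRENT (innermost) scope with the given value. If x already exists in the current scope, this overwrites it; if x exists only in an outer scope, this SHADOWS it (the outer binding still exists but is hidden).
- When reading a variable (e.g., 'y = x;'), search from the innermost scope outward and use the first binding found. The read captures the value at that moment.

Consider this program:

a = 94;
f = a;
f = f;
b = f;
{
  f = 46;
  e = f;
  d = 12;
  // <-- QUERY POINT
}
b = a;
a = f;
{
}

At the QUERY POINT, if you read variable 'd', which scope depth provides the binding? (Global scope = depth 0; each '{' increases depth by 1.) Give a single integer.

Answer: 1

Derivation:
Step 1: declare a=94 at depth 0
Step 2: declare f=(read a)=94 at depth 0
Step 3: declare f=(read f)=94 at depth 0
Step 4: declare b=(read f)=94 at depth 0
Step 5: enter scope (depth=1)
Step 6: declare f=46 at depth 1
Step 7: declare e=(read f)=46 at depth 1
Step 8: declare d=12 at depth 1
Visible at query point: a=94 b=94 d=12 e=46 f=46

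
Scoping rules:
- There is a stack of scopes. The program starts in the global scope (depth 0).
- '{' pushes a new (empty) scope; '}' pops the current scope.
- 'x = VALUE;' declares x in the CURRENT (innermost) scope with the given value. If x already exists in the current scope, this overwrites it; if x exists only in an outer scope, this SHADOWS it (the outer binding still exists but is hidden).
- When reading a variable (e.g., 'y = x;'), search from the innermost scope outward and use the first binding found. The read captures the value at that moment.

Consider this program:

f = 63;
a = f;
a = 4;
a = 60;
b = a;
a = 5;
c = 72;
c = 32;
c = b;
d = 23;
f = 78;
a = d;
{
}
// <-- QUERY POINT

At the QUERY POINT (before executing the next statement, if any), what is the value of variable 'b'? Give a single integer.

Step 1: declare f=63 at depth 0
Step 2: declare a=(read f)=63 at depth 0
Step 3: declare a=4 at depth 0
Step 4: declare a=60 at depth 0
Step 5: declare b=(read a)=60 at depth 0
Step 6: declare a=5 at depth 0
Step 7: declare c=72 at depth 0
Step 8: declare c=32 at depth 0
Step 9: declare c=(read b)=60 at depth 0
Step 10: declare d=23 at depth 0
Step 11: declare f=78 at depth 0
Step 12: declare a=(read d)=23 at depth 0
Step 13: enter scope (depth=1)
Step 14: exit scope (depth=0)
Visible at query point: a=23 b=60 c=60 d=23 f=78

Answer: 60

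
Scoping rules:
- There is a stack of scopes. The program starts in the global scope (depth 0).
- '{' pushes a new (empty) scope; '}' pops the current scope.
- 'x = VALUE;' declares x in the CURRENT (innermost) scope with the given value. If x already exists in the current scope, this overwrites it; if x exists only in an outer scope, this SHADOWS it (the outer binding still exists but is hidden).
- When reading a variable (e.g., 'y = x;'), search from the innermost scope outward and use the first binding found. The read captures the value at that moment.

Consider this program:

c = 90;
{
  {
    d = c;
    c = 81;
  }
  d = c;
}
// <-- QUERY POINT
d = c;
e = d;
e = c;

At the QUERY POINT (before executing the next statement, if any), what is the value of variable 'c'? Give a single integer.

Answer: 90

Derivation:
Step 1: declare c=90 at depth 0
Step 2: enter scope (depth=1)
Step 3: enter scope (depth=2)
Step 4: declare d=(read c)=90 at depth 2
Step 5: declare c=81 at depth 2
Step 6: exit scope (depth=1)
Step 7: declare d=(read c)=90 at depth 1
Step 8: exit scope (depth=0)
Visible at query point: c=90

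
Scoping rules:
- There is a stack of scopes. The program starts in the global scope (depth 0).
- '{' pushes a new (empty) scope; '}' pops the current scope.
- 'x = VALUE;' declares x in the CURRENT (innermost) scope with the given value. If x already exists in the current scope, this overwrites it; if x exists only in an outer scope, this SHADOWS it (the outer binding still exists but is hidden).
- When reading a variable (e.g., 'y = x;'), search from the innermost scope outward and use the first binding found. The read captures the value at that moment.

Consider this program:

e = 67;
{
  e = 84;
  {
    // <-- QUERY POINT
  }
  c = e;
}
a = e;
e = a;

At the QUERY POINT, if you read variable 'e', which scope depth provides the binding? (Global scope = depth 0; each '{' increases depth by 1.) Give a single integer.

Step 1: declare e=67 at depth 0
Step 2: enter scope (depth=1)
Step 3: declare e=84 at depth 1
Step 4: enter scope (depth=2)
Visible at query point: e=84

Answer: 1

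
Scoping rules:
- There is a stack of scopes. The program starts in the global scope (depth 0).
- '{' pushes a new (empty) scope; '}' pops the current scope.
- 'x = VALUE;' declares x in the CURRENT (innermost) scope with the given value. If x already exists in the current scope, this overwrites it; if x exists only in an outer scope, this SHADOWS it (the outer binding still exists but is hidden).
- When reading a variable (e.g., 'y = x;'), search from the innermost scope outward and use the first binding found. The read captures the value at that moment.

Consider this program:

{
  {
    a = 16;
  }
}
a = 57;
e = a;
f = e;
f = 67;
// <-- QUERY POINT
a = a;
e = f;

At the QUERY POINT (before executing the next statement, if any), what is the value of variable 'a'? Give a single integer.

Step 1: enter scope (depth=1)
Step 2: enter scope (depth=2)
Step 3: declare a=16 at depth 2
Step 4: exit scope (depth=1)
Step 5: exit scope (depth=0)
Step 6: declare a=57 at depth 0
Step 7: declare e=(read a)=57 at depth 0
Step 8: declare f=(read e)=57 at depth 0
Step 9: declare f=67 at depth 0
Visible at query point: a=57 e=57 f=67

Answer: 57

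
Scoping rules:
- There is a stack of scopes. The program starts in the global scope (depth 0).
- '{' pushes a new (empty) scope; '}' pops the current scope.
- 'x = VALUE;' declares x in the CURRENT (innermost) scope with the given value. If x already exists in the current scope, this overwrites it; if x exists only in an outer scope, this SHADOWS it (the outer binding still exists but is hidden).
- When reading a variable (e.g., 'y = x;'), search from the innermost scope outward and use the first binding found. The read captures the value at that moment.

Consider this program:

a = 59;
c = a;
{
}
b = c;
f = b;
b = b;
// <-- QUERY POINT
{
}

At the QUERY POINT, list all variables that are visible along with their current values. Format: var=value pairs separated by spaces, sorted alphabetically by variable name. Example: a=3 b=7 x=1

Answer: a=59 b=59 c=59 f=59

Derivation:
Step 1: declare a=59 at depth 0
Step 2: declare c=(read a)=59 at depth 0
Step 3: enter scope (depth=1)
Step 4: exit scope (depth=0)
Step 5: declare b=(read c)=59 at depth 0
Step 6: declare f=(read b)=59 at depth 0
Step 7: declare b=(read b)=59 at depth 0
Visible at query point: a=59 b=59 c=59 f=59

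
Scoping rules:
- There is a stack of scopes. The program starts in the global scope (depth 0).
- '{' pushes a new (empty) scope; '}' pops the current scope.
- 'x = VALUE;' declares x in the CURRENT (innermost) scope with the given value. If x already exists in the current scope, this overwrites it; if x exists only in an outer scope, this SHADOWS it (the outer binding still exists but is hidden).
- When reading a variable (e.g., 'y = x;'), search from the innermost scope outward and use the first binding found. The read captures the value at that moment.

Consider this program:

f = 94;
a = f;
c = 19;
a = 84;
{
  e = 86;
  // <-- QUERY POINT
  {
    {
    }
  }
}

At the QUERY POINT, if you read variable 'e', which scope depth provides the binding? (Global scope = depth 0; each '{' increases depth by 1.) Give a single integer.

Step 1: declare f=94 at depth 0
Step 2: declare a=(read f)=94 at depth 0
Step 3: declare c=19 at depth 0
Step 4: declare a=84 at depth 0
Step 5: enter scope (depth=1)
Step 6: declare e=86 at depth 1
Visible at query point: a=84 c=19 e=86 f=94

Answer: 1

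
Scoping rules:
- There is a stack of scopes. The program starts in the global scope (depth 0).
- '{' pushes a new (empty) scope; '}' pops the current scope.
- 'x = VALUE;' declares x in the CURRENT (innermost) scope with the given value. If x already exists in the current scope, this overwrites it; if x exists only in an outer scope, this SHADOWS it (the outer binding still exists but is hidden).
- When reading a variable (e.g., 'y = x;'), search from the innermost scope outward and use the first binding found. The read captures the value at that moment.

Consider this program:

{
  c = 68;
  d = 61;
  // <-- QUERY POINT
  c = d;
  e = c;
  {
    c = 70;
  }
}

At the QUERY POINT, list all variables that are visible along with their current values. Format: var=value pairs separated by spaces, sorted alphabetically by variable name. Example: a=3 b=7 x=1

Step 1: enter scope (depth=1)
Step 2: declare c=68 at depth 1
Step 3: declare d=61 at depth 1
Visible at query point: c=68 d=61

Answer: c=68 d=61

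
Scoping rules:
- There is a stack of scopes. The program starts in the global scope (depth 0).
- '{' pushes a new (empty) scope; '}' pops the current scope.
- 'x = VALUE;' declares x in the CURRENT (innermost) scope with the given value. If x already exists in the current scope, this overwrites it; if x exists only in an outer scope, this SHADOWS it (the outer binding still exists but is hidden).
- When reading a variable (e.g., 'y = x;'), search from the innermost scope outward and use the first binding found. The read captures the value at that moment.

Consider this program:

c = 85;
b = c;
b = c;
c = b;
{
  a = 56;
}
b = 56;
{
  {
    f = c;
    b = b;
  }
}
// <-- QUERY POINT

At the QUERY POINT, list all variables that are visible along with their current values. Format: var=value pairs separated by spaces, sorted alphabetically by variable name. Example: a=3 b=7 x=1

Step 1: declare c=85 at depth 0
Step 2: declare b=(read c)=85 at depth 0
Step 3: declare b=(read c)=85 at depth 0
Step 4: declare c=(read b)=85 at depth 0
Step 5: enter scope (depth=1)
Step 6: declare a=56 at depth 1
Step 7: exit scope (depth=0)
Step 8: declare b=56 at depth 0
Step 9: enter scope (depth=1)
Step 10: enter scope (depth=2)
Step 11: declare f=(read c)=85 at depth 2
Step 12: declare b=(read b)=56 at depth 2
Step 13: exit scope (depth=1)
Step 14: exit scope (depth=0)
Visible at query point: b=56 c=85

Answer: b=56 c=85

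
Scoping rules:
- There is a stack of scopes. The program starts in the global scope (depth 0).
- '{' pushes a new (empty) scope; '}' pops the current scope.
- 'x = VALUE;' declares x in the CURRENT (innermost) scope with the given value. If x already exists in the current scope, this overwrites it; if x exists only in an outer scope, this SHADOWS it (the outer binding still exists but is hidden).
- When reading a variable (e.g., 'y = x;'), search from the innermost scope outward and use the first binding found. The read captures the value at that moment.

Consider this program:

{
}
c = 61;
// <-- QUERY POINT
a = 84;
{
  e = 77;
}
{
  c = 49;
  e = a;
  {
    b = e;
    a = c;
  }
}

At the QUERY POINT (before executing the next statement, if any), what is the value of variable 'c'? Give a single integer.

Step 1: enter scope (depth=1)
Step 2: exit scope (depth=0)
Step 3: declare c=61 at depth 0
Visible at query point: c=61

Answer: 61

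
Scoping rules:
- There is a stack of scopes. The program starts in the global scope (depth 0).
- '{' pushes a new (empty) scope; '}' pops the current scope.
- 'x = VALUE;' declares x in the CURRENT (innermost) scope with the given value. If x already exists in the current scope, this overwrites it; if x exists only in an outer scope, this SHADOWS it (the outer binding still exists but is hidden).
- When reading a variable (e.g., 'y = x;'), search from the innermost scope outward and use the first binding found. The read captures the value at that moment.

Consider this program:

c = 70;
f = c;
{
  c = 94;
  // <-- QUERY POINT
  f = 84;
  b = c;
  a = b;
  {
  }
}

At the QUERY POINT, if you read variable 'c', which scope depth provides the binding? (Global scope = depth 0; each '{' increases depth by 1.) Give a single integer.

Step 1: declare c=70 at depth 0
Step 2: declare f=(read c)=70 at depth 0
Step 3: enter scope (depth=1)
Step 4: declare c=94 at depth 1
Visible at query point: c=94 f=70

Answer: 1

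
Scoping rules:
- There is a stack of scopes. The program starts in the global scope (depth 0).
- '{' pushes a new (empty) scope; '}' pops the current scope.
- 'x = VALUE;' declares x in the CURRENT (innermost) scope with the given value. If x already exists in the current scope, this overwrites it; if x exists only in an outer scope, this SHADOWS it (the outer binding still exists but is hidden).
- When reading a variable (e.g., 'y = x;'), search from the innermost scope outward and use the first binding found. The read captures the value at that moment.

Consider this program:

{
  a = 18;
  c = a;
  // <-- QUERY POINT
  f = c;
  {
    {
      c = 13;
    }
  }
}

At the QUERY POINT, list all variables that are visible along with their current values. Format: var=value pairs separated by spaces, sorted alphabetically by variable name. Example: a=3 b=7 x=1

Step 1: enter scope (depth=1)
Step 2: declare a=18 at depth 1
Step 3: declare c=(read a)=18 at depth 1
Visible at query point: a=18 c=18

Answer: a=18 c=18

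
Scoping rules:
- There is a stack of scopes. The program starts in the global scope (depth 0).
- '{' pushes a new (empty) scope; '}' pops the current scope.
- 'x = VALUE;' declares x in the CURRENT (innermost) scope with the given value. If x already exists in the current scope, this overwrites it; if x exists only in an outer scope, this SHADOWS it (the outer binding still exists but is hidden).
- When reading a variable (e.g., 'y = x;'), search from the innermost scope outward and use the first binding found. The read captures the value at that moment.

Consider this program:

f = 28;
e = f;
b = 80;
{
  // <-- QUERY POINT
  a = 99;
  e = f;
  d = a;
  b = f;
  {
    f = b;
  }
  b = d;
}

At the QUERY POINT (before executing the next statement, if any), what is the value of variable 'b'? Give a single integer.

Step 1: declare f=28 at depth 0
Step 2: declare e=(read f)=28 at depth 0
Step 3: declare b=80 at depth 0
Step 4: enter scope (depth=1)
Visible at query point: b=80 e=28 f=28

Answer: 80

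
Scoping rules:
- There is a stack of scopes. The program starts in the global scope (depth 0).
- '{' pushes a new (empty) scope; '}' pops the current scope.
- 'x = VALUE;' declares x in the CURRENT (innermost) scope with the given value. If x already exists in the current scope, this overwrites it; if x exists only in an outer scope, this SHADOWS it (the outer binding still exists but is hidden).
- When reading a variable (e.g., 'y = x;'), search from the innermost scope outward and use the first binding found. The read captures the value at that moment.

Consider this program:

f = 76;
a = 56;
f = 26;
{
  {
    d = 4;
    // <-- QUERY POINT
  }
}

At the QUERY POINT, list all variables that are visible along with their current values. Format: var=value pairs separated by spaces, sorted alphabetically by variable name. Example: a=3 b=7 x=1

Step 1: declare f=76 at depth 0
Step 2: declare a=56 at depth 0
Step 3: declare f=26 at depth 0
Step 4: enter scope (depth=1)
Step 5: enter scope (depth=2)
Step 6: declare d=4 at depth 2
Visible at query point: a=56 d=4 f=26

Answer: a=56 d=4 f=26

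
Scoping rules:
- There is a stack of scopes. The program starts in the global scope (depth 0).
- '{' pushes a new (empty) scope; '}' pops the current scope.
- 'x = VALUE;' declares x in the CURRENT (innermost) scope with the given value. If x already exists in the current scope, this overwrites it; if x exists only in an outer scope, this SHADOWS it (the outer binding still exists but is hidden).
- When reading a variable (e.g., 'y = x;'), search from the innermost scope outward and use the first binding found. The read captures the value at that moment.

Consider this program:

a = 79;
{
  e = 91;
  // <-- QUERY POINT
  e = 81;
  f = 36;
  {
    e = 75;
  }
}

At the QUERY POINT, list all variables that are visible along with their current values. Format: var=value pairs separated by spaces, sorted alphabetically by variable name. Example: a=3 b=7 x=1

Step 1: declare a=79 at depth 0
Step 2: enter scope (depth=1)
Step 3: declare e=91 at depth 1
Visible at query point: a=79 e=91

Answer: a=79 e=91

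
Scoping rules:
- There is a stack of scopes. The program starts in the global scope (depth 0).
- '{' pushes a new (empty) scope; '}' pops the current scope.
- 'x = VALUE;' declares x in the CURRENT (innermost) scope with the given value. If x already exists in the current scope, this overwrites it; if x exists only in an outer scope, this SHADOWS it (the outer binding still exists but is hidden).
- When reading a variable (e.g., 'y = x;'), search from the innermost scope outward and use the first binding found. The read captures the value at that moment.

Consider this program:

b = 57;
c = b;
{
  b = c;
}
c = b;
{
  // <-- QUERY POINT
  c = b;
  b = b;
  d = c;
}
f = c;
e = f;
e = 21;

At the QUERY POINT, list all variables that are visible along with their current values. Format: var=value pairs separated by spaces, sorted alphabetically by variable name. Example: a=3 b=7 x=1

Step 1: declare b=57 at depth 0
Step 2: declare c=(read b)=57 at depth 0
Step 3: enter scope (depth=1)
Step 4: declare b=(read c)=57 at depth 1
Step 5: exit scope (depth=0)
Step 6: declare c=(read b)=57 at depth 0
Step 7: enter scope (depth=1)
Visible at query point: b=57 c=57

Answer: b=57 c=57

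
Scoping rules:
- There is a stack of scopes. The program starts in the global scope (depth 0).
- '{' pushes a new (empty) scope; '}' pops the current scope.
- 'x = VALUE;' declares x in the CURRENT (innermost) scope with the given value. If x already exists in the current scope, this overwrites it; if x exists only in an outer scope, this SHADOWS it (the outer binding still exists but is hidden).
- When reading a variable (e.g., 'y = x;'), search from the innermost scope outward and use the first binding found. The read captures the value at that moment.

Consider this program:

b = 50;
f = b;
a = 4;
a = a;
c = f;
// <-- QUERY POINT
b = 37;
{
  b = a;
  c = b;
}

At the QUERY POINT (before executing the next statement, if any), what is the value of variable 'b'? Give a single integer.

Answer: 50

Derivation:
Step 1: declare b=50 at depth 0
Step 2: declare f=(read b)=50 at depth 0
Step 3: declare a=4 at depth 0
Step 4: declare a=(read a)=4 at depth 0
Step 5: declare c=(read f)=50 at depth 0
Visible at query point: a=4 b=50 c=50 f=50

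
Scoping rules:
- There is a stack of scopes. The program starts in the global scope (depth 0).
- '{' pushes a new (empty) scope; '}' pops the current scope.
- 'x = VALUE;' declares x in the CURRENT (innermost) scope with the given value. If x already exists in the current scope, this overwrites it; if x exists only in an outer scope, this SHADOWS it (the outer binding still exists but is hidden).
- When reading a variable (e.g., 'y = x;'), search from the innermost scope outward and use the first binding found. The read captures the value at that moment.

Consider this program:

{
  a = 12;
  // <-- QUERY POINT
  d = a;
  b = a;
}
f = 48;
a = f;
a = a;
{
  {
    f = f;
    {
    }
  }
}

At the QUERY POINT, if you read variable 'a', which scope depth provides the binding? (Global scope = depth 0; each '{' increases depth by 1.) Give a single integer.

Step 1: enter scope (depth=1)
Step 2: declare a=12 at depth 1
Visible at query point: a=12

Answer: 1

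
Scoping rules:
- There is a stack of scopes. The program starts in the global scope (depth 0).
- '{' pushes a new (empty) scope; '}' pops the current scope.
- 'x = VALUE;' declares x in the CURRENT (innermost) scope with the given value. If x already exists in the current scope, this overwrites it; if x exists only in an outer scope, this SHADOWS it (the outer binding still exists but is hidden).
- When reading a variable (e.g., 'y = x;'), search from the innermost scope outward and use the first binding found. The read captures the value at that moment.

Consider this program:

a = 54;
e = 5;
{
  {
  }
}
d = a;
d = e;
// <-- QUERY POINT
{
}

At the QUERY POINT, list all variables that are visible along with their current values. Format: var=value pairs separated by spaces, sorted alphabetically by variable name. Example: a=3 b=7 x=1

Step 1: declare a=54 at depth 0
Step 2: declare e=5 at depth 0
Step 3: enter scope (depth=1)
Step 4: enter scope (depth=2)
Step 5: exit scope (depth=1)
Step 6: exit scope (depth=0)
Step 7: declare d=(read a)=54 at depth 0
Step 8: declare d=(read e)=5 at depth 0
Visible at query point: a=54 d=5 e=5

Answer: a=54 d=5 e=5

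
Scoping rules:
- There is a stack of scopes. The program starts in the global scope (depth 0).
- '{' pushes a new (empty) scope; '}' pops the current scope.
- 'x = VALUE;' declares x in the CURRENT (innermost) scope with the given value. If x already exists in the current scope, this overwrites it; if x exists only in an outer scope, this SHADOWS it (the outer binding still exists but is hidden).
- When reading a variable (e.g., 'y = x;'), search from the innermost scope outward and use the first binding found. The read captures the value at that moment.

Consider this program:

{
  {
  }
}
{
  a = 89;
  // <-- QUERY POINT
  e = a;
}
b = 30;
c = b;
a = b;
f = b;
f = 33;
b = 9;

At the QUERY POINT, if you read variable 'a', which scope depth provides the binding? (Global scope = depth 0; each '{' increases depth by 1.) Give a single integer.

Step 1: enter scope (depth=1)
Step 2: enter scope (depth=2)
Step 3: exit scope (depth=1)
Step 4: exit scope (depth=0)
Step 5: enter scope (depth=1)
Step 6: declare a=89 at depth 1
Visible at query point: a=89

Answer: 1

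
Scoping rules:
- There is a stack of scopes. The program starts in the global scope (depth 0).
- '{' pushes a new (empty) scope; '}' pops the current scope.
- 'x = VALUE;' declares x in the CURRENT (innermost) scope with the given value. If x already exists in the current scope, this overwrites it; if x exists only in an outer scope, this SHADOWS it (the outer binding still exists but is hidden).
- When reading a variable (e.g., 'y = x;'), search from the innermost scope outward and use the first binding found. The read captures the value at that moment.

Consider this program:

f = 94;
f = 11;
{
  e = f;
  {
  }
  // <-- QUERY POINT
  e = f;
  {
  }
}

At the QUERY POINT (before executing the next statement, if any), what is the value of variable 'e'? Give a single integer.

Step 1: declare f=94 at depth 0
Step 2: declare f=11 at depth 0
Step 3: enter scope (depth=1)
Step 4: declare e=(read f)=11 at depth 1
Step 5: enter scope (depth=2)
Step 6: exit scope (depth=1)
Visible at query point: e=11 f=11

Answer: 11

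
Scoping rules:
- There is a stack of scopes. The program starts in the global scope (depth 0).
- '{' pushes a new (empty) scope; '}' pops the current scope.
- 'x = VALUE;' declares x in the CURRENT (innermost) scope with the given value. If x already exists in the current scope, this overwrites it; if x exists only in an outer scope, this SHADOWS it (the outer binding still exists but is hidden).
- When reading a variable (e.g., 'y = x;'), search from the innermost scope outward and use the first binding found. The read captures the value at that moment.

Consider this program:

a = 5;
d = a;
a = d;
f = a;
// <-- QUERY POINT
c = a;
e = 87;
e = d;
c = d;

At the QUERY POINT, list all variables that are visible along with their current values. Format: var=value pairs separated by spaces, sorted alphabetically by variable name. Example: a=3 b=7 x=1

Answer: a=5 d=5 f=5

Derivation:
Step 1: declare a=5 at depth 0
Step 2: declare d=(read a)=5 at depth 0
Step 3: declare a=(read d)=5 at depth 0
Step 4: declare f=(read a)=5 at depth 0
Visible at query point: a=5 d=5 f=5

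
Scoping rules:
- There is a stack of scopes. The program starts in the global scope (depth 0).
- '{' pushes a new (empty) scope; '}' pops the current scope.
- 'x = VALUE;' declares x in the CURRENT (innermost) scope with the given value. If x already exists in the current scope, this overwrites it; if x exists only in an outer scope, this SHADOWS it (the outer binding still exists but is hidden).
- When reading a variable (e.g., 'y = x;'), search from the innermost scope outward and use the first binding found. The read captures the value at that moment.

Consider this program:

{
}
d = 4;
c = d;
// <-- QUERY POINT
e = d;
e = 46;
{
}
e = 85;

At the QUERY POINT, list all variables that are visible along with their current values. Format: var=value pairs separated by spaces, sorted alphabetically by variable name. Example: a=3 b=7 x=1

Answer: c=4 d=4

Derivation:
Step 1: enter scope (depth=1)
Step 2: exit scope (depth=0)
Step 3: declare d=4 at depth 0
Step 4: declare c=(read d)=4 at depth 0
Visible at query point: c=4 d=4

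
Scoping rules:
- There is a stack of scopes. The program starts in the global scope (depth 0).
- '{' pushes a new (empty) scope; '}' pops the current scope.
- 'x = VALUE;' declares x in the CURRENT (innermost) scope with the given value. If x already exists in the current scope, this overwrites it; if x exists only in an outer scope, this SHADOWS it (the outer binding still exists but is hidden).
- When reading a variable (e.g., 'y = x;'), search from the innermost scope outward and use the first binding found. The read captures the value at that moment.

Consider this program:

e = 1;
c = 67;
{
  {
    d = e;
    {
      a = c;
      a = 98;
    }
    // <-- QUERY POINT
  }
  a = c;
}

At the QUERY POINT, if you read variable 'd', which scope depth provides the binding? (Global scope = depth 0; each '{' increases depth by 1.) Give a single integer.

Answer: 2

Derivation:
Step 1: declare e=1 at depth 0
Step 2: declare c=67 at depth 0
Step 3: enter scope (depth=1)
Step 4: enter scope (depth=2)
Step 5: declare d=(read e)=1 at depth 2
Step 6: enter scope (depth=3)
Step 7: declare a=(read c)=67 at depth 3
Step 8: declare a=98 at depth 3
Step 9: exit scope (depth=2)
Visible at query point: c=67 d=1 e=1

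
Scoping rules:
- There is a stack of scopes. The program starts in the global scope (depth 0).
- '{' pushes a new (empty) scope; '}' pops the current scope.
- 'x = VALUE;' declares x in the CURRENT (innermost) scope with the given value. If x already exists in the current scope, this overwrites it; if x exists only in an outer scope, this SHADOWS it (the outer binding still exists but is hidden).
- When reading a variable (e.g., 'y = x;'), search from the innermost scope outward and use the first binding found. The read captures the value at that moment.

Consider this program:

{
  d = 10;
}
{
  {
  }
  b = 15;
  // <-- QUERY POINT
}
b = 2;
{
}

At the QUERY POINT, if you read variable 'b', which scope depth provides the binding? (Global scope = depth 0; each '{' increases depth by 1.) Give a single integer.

Answer: 1

Derivation:
Step 1: enter scope (depth=1)
Step 2: declare d=10 at depth 1
Step 3: exit scope (depth=0)
Step 4: enter scope (depth=1)
Step 5: enter scope (depth=2)
Step 6: exit scope (depth=1)
Step 7: declare b=15 at depth 1
Visible at query point: b=15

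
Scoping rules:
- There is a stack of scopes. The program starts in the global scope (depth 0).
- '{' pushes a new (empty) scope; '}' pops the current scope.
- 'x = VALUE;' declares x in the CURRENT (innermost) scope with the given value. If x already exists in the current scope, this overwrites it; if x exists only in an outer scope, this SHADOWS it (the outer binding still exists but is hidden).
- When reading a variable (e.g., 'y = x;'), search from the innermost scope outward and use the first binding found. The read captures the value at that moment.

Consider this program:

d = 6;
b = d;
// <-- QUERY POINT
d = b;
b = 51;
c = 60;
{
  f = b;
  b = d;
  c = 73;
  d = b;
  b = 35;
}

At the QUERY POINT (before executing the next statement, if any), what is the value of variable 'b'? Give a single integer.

Answer: 6

Derivation:
Step 1: declare d=6 at depth 0
Step 2: declare b=(read d)=6 at depth 0
Visible at query point: b=6 d=6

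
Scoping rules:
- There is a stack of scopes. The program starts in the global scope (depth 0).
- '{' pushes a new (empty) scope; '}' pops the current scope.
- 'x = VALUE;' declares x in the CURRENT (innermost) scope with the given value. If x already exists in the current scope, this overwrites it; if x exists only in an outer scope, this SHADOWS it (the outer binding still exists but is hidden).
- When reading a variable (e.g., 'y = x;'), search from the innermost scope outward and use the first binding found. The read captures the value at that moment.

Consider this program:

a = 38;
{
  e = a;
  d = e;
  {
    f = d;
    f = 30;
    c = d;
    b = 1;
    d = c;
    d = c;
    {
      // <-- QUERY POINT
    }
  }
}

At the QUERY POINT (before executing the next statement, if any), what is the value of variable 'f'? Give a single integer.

Step 1: declare a=38 at depth 0
Step 2: enter scope (depth=1)
Step 3: declare e=(read a)=38 at depth 1
Step 4: declare d=(read e)=38 at depth 1
Step 5: enter scope (depth=2)
Step 6: declare f=(read d)=38 at depth 2
Step 7: declare f=30 at depth 2
Step 8: declare c=(read d)=38 at depth 2
Step 9: declare b=1 at depth 2
Step 10: declare d=(read c)=38 at depth 2
Step 11: declare d=(read c)=38 at depth 2
Step 12: enter scope (depth=3)
Visible at query point: a=38 b=1 c=38 d=38 e=38 f=30

Answer: 30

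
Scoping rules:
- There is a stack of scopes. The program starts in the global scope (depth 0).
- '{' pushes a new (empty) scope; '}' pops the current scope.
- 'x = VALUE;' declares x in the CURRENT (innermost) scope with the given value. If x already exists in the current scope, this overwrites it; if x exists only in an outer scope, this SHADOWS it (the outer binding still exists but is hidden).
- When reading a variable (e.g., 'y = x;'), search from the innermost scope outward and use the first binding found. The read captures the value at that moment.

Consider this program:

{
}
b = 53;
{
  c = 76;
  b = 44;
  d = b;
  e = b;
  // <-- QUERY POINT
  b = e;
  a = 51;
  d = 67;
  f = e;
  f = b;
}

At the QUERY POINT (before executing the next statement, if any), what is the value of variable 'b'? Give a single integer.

Answer: 44

Derivation:
Step 1: enter scope (depth=1)
Step 2: exit scope (depth=0)
Step 3: declare b=53 at depth 0
Step 4: enter scope (depth=1)
Step 5: declare c=76 at depth 1
Step 6: declare b=44 at depth 1
Step 7: declare d=(read b)=44 at depth 1
Step 8: declare e=(read b)=44 at depth 1
Visible at query point: b=44 c=76 d=44 e=44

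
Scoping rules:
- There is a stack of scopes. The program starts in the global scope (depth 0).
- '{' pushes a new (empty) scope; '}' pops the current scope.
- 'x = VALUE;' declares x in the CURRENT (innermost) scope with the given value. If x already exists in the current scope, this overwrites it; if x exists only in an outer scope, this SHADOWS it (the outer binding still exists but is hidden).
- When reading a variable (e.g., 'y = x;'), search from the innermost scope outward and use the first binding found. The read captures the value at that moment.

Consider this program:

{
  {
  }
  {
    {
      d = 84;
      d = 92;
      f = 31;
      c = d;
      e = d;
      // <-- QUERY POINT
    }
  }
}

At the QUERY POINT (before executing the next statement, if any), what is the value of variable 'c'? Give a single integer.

Step 1: enter scope (depth=1)
Step 2: enter scope (depth=2)
Step 3: exit scope (depth=1)
Step 4: enter scope (depth=2)
Step 5: enter scope (depth=3)
Step 6: declare d=84 at depth 3
Step 7: declare d=92 at depth 3
Step 8: declare f=31 at depth 3
Step 9: declare c=(read d)=92 at depth 3
Step 10: declare e=(read d)=92 at depth 3
Visible at query point: c=92 d=92 e=92 f=31

Answer: 92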